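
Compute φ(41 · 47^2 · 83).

φ(41) = 41 − 1 = 40.
φ(47^2) = 47^1·(47−1) = 47·46 = 2162.
φ(83) = 83 − 1 = 82.
Multiply: 40 · 2162 · 82 = 7091360.

7091360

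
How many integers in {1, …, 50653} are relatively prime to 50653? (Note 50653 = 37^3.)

49284

φ(50653) = 50653 · (1 − 1/37)
       = 50653 · 36/37 = 49284.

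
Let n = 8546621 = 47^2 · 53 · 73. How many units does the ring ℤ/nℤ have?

8094528

φ(47^2) = 47^2 − 47^1 = 2209 − 47 = 2162.
φ(53) = 53 − 1 = 52.
φ(73) = 73 − 1 = 72.
Since φ is multiplicative, φ(8546621) = 2162 · 52 · 72 = 8094528.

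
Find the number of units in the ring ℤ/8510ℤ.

3168

First factor: 8510 = 2 · 5 · 23 · 37.
φ(8510) = 8510 · (1 − 1/2) · (1 − 1/5) · (1 − 1/23) · (1 − 1/37)
       = 8510 · 3168/8510 = 3168.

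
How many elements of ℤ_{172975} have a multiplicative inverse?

115200

Factor 172975: 172975 = 5^2 * 11 * 17 * 37.
φ(5^2) = 5^1·(5−1) = 5·4 = 20.
φ(11) = 11 − 1 = 10.
φ(17) = 17 − 1 = 16.
φ(37) = 37 − 1 = 36.
φ(172975) = 20 × 10 × 16 × 36 = 115200.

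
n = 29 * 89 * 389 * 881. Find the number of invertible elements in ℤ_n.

841308160

φ(29) = 29 − 1 = 28.
φ(89) = 89 − 1 = 88.
φ(389) = 389 − 1 = 388.
φ(881) = 881 − 1 = 880.
Since φ is multiplicative, φ(884531929) = 28 · 88 · 388 · 880 = 841308160.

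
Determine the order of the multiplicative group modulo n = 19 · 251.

4500

φ(19) = 19 − 1 = 18.
φ(251) = 251 − 1 = 250.
Multiply: 18 · 250 = 4500.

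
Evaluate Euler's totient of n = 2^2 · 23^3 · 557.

φ(2^2) = 2^1·(2−1) = 2·1 = 2.
φ(23^3) = 23^3 − 23^2 = 12167 − 529 = 11638.
φ(557) = 557 − 1 = 556.
φ(27108076) = 2 × 11638 × 556 = 12941456.

12941456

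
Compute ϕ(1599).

1599 = 3 * 13 * 41.
φ(1599) = 1599 · (1 − 1/3) · (1 − 1/13) · (1 − 1/41)
       = 1599 · 960/1599 = 960.

960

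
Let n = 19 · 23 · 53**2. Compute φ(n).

1091376

φ(19) = 19 − 1 = 18.
φ(23) = 23 − 1 = 22.
φ(53^2) = 53^1·(53−1) = 53·52 = 2756.
Multiply: 18 · 22 · 2756 = 1091376.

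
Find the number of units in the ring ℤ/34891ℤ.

First factor: 34891 = 23 * 37 * 41.
φ(23) = 23 − 1 = 22.
φ(37) = 37 − 1 = 36.
φ(41) = 41 − 1 = 40.
Since φ is multiplicative, φ(34891) = 22 · 36 · 40 = 31680.

31680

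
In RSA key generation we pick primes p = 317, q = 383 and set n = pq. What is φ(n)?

120712

φ(121411) = 121411 · (1 − 1/317) · (1 − 1/383)
       = 121411 · 120712/121411 = 120712.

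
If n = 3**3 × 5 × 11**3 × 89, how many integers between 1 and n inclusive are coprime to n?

7666560

φ(3^3) = 3^3 − 3^2 = 27 − 9 = 18.
φ(5) = 5 − 1 = 4.
φ(11^3) = 11^3 − 11^2 = 1331 − 121 = 1210.
φ(89) = 89 − 1 = 88.
Multiply: 18 · 4 · 1210 · 88 = 7666560.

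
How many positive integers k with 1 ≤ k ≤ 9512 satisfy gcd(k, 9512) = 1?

4480

Prime factorization: 9512 = 2^3 × 29 × 41.
φ(2^3) = 2^2·(2−1) = 4·1 = 4.
φ(29) = 29 − 1 = 28.
φ(41) = 41 − 1 = 40.
Since φ is multiplicative, φ(9512) = 4 · 28 · 40 = 4480.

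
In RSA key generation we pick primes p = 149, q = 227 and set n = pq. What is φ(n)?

33448

φ(149) = 149 − 1 = 148.
φ(227) = 227 − 1 = 226.
Multiply: 148 · 226 = 33448.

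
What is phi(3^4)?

54

φ(3^4) = 3^3·(3−1) = 27·2 = 54.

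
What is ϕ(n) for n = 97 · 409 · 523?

20445696

φ(20748979) = 20748979 · (1 − 1/97) · (1 − 1/409) · (1 − 1/523)
       = 20748979 · 20445696/20748979 = 20445696.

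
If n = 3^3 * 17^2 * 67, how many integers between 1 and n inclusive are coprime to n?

φ(3^3) = 3^3 − 3^2 = 27 − 9 = 18.
φ(17^2) = 17^1·(17−1) = 17·16 = 272.
φ(67) = 67 − 1 = 66.
Since φ is multiplicative, φ(522801) = 18 · 272 · 66 = 323136.

323136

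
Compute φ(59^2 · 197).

670712

φ(59^2) = 59^2 − 59^1 = 3481 − 59 = 3422.
φ(197) = 197 − 1 = 196.
Since φ is multiplicative, φ(685757) = 3422 · 196 = 670712.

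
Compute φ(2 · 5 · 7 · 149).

φ(10430) = 10430 · (1 − 1/2) · (1 − 1/5) · (1 − 1/7) · (1 − 1/149)
       = 10430 · 3552/10430 = 3552.

3552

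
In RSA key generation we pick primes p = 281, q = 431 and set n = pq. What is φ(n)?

120400

φ(n) = (p − 1)(q − 1) = (281−1)(431−1) = 280·430 = 120400.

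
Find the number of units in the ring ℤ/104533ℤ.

First factor: 104533 = 11 × 13 × 17 × 43.
φ(104533) = 104533 · (1 − 1/11) · (1 − 1/13) · (1 − 1/17) · (1 − 1/43)
       = 104533 · 80640/104533 = 80640.

80640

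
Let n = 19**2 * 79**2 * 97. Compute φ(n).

202310784

φ(19^2) = 19^1·(19−1) = 19·18 = 342.
φ(79^2) = 79^1·(79−1) = 79·78 = 6162.
φ(97) = 97 − 1 = 96.
Since φ is multiplicative, φ(218541097) = 342 · 6162 · 96 = 202310784.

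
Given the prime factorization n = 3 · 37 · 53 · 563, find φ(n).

φ(3) = 3 − 1 = 2.
φ(37) = 37 − 1 = 36.
φ(53) = 53 − 1 = 52.
φ(563) = 563 − 1 = 562.
φ(3312129) = 2 × 36 × 52 × 562 = 2104128.

2104128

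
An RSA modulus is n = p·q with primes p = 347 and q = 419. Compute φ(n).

φ(n) = (p − 1)(q − 1) = (347−1)(419−1) = 346·418 = 144628.

144628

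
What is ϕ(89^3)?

φ(89^3) = 89^3 − 89^2 = 704969 − 7921 = 697048.

697048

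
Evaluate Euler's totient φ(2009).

First factor: 2009 = 7**2 * 41.
φ(7^2) = 7^2 − 7^1 = 49 − 7 = 42.
φ(41) = 41 − 1 = 40.
Multiply: 42 · 40 = 1680.

1680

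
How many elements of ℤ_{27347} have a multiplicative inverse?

24640

27347 = 23 · 29 · 41.
φ(23) = 23 − 1 = 22.
φ(29) = 29 − 1 = 28.
φ(41) = 41 − 1 = 40.
φ(27347) = 22 × 28 × 40 = 24640.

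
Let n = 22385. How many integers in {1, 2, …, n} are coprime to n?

First factor: 22385 = 5 · 11^2 · 37.
φ(5) = 5 − 1 = 4.
φ(11^2) = 11^1·(11−1) = 11·10 = 110.
φ(37) = 37 − 1 = 36.
Multiply: 4 · 110 · 36 = 15840.

15840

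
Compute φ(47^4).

4775858

φ(4879681) = 4879681 · (1 − 1/47)
       = 4879681 · 46/47 = 4775858.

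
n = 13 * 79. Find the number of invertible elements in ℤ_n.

φ(13) = 13 − 1 = 12.
φ(79) = 79 − 1 = 78.
φ(1027) = 12 × 78 = 936.

936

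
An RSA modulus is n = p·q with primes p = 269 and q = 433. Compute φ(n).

115776

φ(269) = 269 − 1 = 268.
φ(433) = 433 − 1 = 432.
Multiply: 268 · 432 = 115776.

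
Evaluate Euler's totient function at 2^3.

φ(2^3) = 2^3 − 2^2 = 8 − 4 = 4.

4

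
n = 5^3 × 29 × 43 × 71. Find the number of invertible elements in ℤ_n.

φ(5^3) = 5^3 − 5^2 = 125 − 25 = 100.
φ(29) = 29 − 1 = 28.
φ(43) = 43 − 1 = 42.
φ(71) = 71 − 1 = 70.
Since φ is multiplicative, φ(11067125) = 100 · 28 · 42 · 70 = 8232000.

8232000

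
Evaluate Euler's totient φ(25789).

First factor: 25789 = 17 * 37 * 41.
φ(17) = 17 − 1 = 16.
φ(37) = 37 − 1 = 36.
φ(41) = 41 − 1 = 40.
φ(25789) = 16 × 36 × 40 = 23040.

23040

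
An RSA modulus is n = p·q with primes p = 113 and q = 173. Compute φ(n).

φ(113) = 113 − 1 = 112.
φ(173) = 173 − 1 = 172.
φ(19549) = 112 × 172 = 19264.

19264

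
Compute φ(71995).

42240

Prime factorization: 71995 = 5 × 7 × 11^2 × 17.
φ(5) = 5 − 1 = 4.
φ(7) = 7 − 1 = 6.
φ(11^2) = 11^2 − 11^1 = 121 − 11 = 110.
φ(17) = 17 − 1 = 16.
φ(71995) = 4 × 6 × 110 × 16 = 42240.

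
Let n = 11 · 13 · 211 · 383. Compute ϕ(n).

φ(11556259) = 11556259 · (1 − 1/11) · (1 − 1/13) · (1 − 1/211) · (1 − 1/383)
       = 11556259 · 9626400/11556259 = 9626400.

9626400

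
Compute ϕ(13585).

8640

First factor: 13585 = 5 · 11 · 13 · 19.
φ(13585) = 13585 · (1 − 1/5) · (1 − 1/11) · (1 − 1/13) · (1 − 1/19)
       = 13585 · 8640/13585 = 8640.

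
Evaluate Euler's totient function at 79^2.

6162

φ(79^2) = 79^1·(79−1) = 79·78 = 6162.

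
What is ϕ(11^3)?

1210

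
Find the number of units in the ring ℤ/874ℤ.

Prime factorization: 874 = 2 × 19 × 23.
φ(874) = 874 · (1 − 1/2) · (1 − 1/19) · (1 − 1/23)
       = 874 · 396/874 = 396.

396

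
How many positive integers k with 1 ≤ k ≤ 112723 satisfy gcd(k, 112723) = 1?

96096

Factor 112723: 112723 = 13**2 · 23 · 29.
φ(13^2) = 13^1·(13−1) = 13·12 = 156.
φ(23) = 23 − 1 = 22.
φ(29) = 29 − 1 = 28.
Multiply: 156 · 22 · 28 = 96096.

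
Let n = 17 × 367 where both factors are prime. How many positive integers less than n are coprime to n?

5856

φ(n) = (p − 1)(q − 1) = (17−1)(367−1) = 16·366 = 5856.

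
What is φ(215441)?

177408

Prime factorization: 215441 = 17 * 19 * 23 * 29.
φ(215441) = 215441 · (1 − 1/17) · (1 − 1/19) · (1 − 1/23) · (1 − 1/29)
       = 215441 · 177408/215441 = 177408.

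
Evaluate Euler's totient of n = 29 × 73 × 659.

1326528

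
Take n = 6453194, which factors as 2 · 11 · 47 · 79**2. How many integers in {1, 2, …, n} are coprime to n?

φ(2) = 2 − 1 = 1.
φ(11) = 11 − 1 = 10.
φ(47) = 47 − 1 = 46.
φ(79^2) = 79^2 − 79^1 = 6241 − 79 = 6162.
Since φ is multiplicative, φ(6453194) = 1 · 10 · 46 · 6162 = 2834520.

2834520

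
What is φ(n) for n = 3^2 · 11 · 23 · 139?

182160

φ(316503) = 316503 · (1 − 1/3) · (1 − 1/11) · (1 − 1/23) · (1 − 1/139)
       = 316503 · 60720/105501 = 182160.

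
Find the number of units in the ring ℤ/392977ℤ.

392977 = 13 * 19 * 37 * 43.
φ(392977) = 392977 · (1 − 1/13) · (1 − 1/19) · (1 − 1/37) · (1 − 1/43)
       = 392977 · 326592/392977 = 326592.

326592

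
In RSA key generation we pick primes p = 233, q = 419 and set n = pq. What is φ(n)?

96976

φ(97627) = 97627 · (1 − 1/233) · (1 − 1/419)
       = 97627 · 96976/97627 = 96976.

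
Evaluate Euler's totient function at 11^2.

110

φ(121) = 121 · (1 − 1/11)
       = 121 · 10/11 = 110.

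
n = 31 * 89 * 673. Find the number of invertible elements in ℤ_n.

1774080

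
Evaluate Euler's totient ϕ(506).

220

Factor 506: 506 = 2 · 11 · 23.
φ(506) = 506 · (1 − 1/2) · (1 − 1/11) · (1 − 1/23)
       = 506 · 220/506 = 220.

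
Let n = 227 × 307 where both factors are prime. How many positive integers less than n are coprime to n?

φ(69689) = 69689 · (1 − 1/227) · (1 − 1/307)
       = 69689 · 69156/69689 = 69156.

69156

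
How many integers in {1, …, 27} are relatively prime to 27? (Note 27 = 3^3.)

18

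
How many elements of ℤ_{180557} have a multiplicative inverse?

180557 = 13 * 17 * 19 * 43.
φ(180557) = 180557 · (1 − 1/13) · (1 − 1/17) · (1 − 1/19) · (1 − 1/43)
       = 180557 · 145152/180557 = 145152.

145152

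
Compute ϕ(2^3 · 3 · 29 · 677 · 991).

149909760

φ(2^3) = 2^2·(2−1) = 4·1 = 4.
φ(3) = 3 − 1 = 2.
φ(29) = 29 − 1 = 28.
φ(677) = 677 − 1 = 676.
φ(991) = 991 − 1 = 990.
φ(466951272) = 4 × 2 × 28 × 676 × 990 = 149909760.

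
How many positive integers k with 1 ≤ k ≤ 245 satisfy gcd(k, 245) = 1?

168

245 = 5 · 7**2.
φ(5) = 5 − 1 = 4.
φ(7^2) = 7^1·(7−1) = 7·6 = 42.
Multiply: 4 · 42 = 168.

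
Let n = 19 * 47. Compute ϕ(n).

828

φ(893) = 893 · (1 − 1/19) · (1 − 1/47)
       = 893 · 828/893 = 828.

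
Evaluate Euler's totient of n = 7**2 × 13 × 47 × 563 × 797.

10371408768

φ(13433958629) = 13433958629 · (1 − 1/7) · (1 − 1/13) · (1 − 1/47) · (1 − 1/563) · (1 − 1/797)
       = 13433958629 · 1481629824/1919136947 = 10371408768.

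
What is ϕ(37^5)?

67469796

φ(37^5) = 37^4·(37−1) = 1874161·36 = 67469796.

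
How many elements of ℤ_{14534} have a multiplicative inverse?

14534 = 2 · 13**2 · 43.
φ(2) = 2 − 1 = 1.
φ(13^2) = 13^1·(13−1) = 13·12 = 156.
φ(43) = 43 − 1 = 42.
φ(14534) = 1 × 156 × 42 = 6552.

6552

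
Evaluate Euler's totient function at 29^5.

19803868

φ(20511149) = 20511149 · (1 − 1/29)
       = 20511149 · 28/29 = 19803868.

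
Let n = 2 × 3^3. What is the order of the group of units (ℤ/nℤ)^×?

18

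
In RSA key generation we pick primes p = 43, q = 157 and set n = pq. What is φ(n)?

6552

For distinct primes, φ(pq) = (p−1)(q−1) = 42 × 156 = 6552.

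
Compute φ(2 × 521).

520

φ(2) = 2 − 1 = 1.
φ(521) = 521 − 1 = 520.
Since φ is multiplicative, φ(1042) = 1 · 520 = 520.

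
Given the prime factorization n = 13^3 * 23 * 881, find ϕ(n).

39262080

φ(13^3) = 13^3 − 13^2 = 2197 − 169 = 2028.
φ(23) = 23 − 1 = 22.
φ(881) = 881 − 1 = 880.
φ(44517811) = 2028 × 22 × 880 = 39262080.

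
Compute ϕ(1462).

672

Factor 1462: 1462 = 2 × 17 × 43.
φ(2) = 2 − 1 = 1.
φ(17) = 17 − 1 = 16.
φ(43) = 43 − 1 = 42.
φ(1462) = 1 × 16 × 42 = 672.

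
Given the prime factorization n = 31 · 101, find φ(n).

3000

φ(31) = 31 − 1 = 30.
φ(101) = 101 − 1 = 100.
φ(3131) = 30 × 100 = 3000.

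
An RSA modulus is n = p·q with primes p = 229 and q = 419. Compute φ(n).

φ(95951) = 95951 · (1 − 1/229) · (1 − 1/419)
       = 95951 · 95304/95951 = 95304.

95304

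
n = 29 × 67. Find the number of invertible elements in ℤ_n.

φ(29) = 29 − 1 = 28.
φ(67) = 67 − 1 = 66.
φ(1943) = 28 × 66 = 1848.

1848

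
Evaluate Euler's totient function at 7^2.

42

φ(7^2) = 7^2 − 7^1 = 49 − 7 = 42.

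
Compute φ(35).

First factor: 35 = 5 × 7.
φ(5) = 5 − 1 = 4.
φ(7) = 7 − 1 = 6.
Multiply: 4 · 6 = 24.

24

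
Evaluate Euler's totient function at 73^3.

φ(389017) = 389017 · (1 − 1/73)
       = 389017 · 72/73 = 383688.

383688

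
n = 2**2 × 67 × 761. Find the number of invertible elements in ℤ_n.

100320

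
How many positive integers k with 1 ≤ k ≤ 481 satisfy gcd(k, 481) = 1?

481 = 13 × 37.
φ(13) = 13 − 1 = 12.
φ(37) = 37 − 1 = 36.
Since φ is multiplicative, φ(481) = 12 · 36 = 432.

432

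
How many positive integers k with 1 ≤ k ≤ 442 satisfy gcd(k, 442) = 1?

192

First factor: 442 = 2 · 13 · 17.
φ(442) = 442 · (1 − 1/2) · (1 − 1/13) · (1 − 1/17)
       = 442 · 192/442 = 192.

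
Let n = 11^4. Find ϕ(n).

13310

φ(14641) = 14641 · (1 − 1/11)
       = 14641 · 10/11 = 13310.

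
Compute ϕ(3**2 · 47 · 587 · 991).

160118640

φ(246066291) = 246066291 · (1 − 1/3) · (1 − 1/47) · (1 − 1/587) · (1 − 1/991)
       = 246066291 · 53372880/82022097 = 160118640.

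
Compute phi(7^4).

2058

φ(2401) = 2401 · (1 − 1/7)
       = 2401 · 6/7 = 2058.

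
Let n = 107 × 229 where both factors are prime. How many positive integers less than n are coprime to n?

24168

φ(107) = 107 − 1 = 106.
φ(229) = 229 − 1 = 228.
Multiply: 106 · 228 = 24168.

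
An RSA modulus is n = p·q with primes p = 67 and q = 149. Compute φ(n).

φ(n) = (p − 1)(q − 1) = (67−1)(149−1) = 66·148 = 9768.

9768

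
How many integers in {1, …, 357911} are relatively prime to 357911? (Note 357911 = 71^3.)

φ(357911) = 357911 · (1 − 1/71)
       = 357911 · 70/71 = 352870.

352870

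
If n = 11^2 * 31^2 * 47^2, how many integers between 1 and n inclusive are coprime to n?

221172600

φ(11^2) = 11^2 − 11^1 = 121 − 11 = 110.
φ(31^2) = 31^1·(31−1) = 31·30 = 930.
φ(47^2) = 47^1·(47−1) = 47·46 = 2162.
Since φ is multiplicative, φ(256864729) = 110 · 930 · 2162 = 221172600.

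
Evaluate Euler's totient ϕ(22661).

20160

Factor 22661: 22661 = 17 · 31 · 43.
φ(17) = 17 − 1 = 16.
φ(31) = 31 − 1 = 30.
φ(43) = 43 − 1 = 42.
Since φ is multiplicative, φ(22661) = 16 · 30 · 42 = 20160.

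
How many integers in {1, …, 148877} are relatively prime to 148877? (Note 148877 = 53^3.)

146068

φ(53^3) = 53^2·(53−1) = 2809·52 = 146068.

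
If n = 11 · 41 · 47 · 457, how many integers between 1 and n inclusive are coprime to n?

8390400

φ(11) = 11 − 1 = 10.
φ(41) = 41 − 1 = 40.
φ(47) = 47 − 1 = 46.
φ(457) = 457 − 1 = 456.
φ(9687029) = 10 × 40 × 46 × 456 = 8390400.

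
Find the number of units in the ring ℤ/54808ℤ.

23040

First factor: 54808 = 2^3 · 13 · 17 · 31.
φ(54808) = 54808 · (1 − 1/2) · (1 − 1/13) · (1 − 1/17) · (1 − 1/31)
       = 54808 · 5760/13702 = 23040.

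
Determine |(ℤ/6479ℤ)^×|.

First factor: 6479 = 11 · 19 · 31.
φ(11) = 11 − 1 = 10.
φ(19) = 19 − 1 = 18.
φ(31) = 31 − 1 = 30.
Since φ is multiplicative, φ(6479) = 10 · 18 · 30 = 5400.

5400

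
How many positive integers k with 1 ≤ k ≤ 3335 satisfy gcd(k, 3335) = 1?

First factor: 3335 = 5 * 23 * 29.
φ(5) = 5 − 1 = 4.
φ(23) = 23 − 1 = 22.
φ(29) = 29 − 1 = 28.
Since φ is multiplicative, φ(3335) = 4 · 22 · 28 = 2464.

2464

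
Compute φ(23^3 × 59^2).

39825236

φ(42353327) = 42353327 · (1 − 1/23) · (1 − 1/59)
       = 42353327 · 1276/1357 = 39825236.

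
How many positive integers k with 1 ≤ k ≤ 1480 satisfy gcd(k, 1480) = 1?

First factor: 1480 = 2^3 · 5 · 37.
φ(2^3) = 2^2·(2−1) = 4·1 = 4.
φ(5) = 5 − 1 = 4.
φ(37) = 37 − 1 = 36.
Since φ is multiplicative, φ(1480) = 4 · 4 · 36 = 576.

576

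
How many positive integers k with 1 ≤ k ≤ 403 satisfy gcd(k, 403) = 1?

360

403 = 13 * 31.
φ(13) = 13 − 1 = 12.
φ(31) = 31 − 1 = 30.
φ(403) = 12 × 30 = 360.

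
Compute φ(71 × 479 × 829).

φ(71) = 71 − 1 = 70.
φ(479) = 479 − 1 = 478.
φ(829) = 829 − 1 = 828.
φ(28193461) = 70 × 478 × 828 = 27704880.

27704880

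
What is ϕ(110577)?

67200

Prime factorization: 110577 = 3 · 29 · 31 · 41.
φ(3) = 3 − 1 = 2.
φ(29) = 29 − 1 = 28.
φ(31) = 31 − 1 = 30.
φ(41) = 41 − 1 = 40.
Since φ is multiplicative, φ(110577) = 2 · 28 · 30 · 40 = 67200.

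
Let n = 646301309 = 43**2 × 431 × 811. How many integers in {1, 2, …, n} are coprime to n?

629029800

φ(43^2) = 43^1·(43−1) = 43·42 = 1806.
φ(431) = 431 − 1 = 430.
φ(811) = 811 − 1 = 810.
Multiply: 1806 · 430 · 810 = 629029800.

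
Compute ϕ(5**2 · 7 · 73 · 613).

φ(5^2) = 5^1·(5−1) = 5·4 = 20.
φ(7) = 7 − 1 = 6.
φ(73) = 73 − 1 = 72.
φ(613) = 613 − 1 = 612.
Since φ is multiplicative, φ(7831075) = 20 · 6 · 72 · 612 = 5287680.

5287680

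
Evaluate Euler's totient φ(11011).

7920

Prime factorization: 11011 = 7 * 11^2 * 13.
φ(7) = 7 − 1 = 6.
φ(11^2) = 11^2 − 11^1 = 121 − 11 = 110.
φ(13) = 13 − 1 = 12.
φ(11011) = 6 × 110 × 12 = 7920.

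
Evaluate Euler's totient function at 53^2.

φ(53^2) = 53^1·(53−1) = 53·52 = 2756.

2756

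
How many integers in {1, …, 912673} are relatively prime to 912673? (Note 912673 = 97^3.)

φ(912673) = 912673 · (1 − 1/97)
       = 912673 · 96/97 = 903264.

903264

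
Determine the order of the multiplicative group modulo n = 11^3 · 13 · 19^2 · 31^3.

143165167200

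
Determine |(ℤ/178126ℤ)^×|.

74880

First factor: 178126 = 2 × 13**2 × 17 × 31.
φ(178126) = 178126 · (1 − 1/2) · (1 − 1/13) · (1 − 1/17) · (1 − 1/31)
       = 178126 · 5760/13702 = 74880.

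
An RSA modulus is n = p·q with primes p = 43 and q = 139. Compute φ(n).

For distinct primes, φ(pq) = (p−1)(q−1) = 42 × 138 = 5796.

5796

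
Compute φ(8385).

4032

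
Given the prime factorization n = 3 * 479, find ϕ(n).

956

φ(3) = 3 − 1 = 2.
φ(479) = 479 − 1 = 478.
Multiply: 2 · 478 = 956.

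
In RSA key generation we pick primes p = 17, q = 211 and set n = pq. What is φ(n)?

3360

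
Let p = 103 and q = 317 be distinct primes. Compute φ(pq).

φ(n) = (p − 1)(q − 1) = (103−1)(317−1) = 102·316 = 32232.

32232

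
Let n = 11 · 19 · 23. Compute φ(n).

φ(11) = 11 − 1 = 10.
φ(19) = 19 − 1 = 18.
φ(23) = 23 − 1 = 22.
Multiply: 10 · 18 · 22 = 3960.

3960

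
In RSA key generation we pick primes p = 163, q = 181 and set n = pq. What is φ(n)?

φ(pq) = (p−1)(q−1) = 162 · 180 = 29160.

29160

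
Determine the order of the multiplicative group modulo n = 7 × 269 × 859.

φ(7) = 7 − 1 = 6.
φ(269) = 269 − 1 = 268.
φ(859) = 859 − 1 = 858.
Since φ is multiplicative, φ(1617497) = 6 · 268 · 858 = 1379664.

1379664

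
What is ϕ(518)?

518 = 2 · 7 · 37.
φ(518) = 518 · (1 − 1/2) · (1 − 1/7) · (1 − 1/37)
       = 518 · 216/518 = 216.

216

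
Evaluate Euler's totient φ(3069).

Factor 3069: 3069 = 3^2 * 11 * 31.
φ(3^2) = 3^1·(3−1) = 3·2 = 6.
φ(11) = 11 − 1 = 10.
φ(31) = 31 − 1 = 30.
Since φ is multiplicative, φ(3069) = 6 · 10 · 30 = 1800.

1800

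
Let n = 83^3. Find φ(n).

φ(571787) = 571787 · (1 − 1/83)
       = 571787 · 82/83 = 564898.

564898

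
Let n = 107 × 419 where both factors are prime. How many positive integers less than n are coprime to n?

44308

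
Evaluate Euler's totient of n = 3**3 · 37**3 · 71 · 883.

54770294880

φ(85740890283) = 85740890283 · (1 − 1/3) · (1 − 1/37) · (1 − 1/71) · (1 − 1/883)
       = 85740890283 · 4445280/6958923 = 54770294880.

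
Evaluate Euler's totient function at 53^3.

φ(53^3) = 53^2·(53−1) = 2809·52 = 146068.

146068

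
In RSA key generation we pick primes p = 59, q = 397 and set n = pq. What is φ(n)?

22968

φ(23423) = 23423 · (1 − 1/59) · (1 − 1/397)
       = 23423 · 22968/23423 = 22968.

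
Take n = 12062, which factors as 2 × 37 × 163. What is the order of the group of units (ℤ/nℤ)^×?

5832

φ(12062) = 12062 · (1 − 1/2) · (1 − 1/37) · (1 − 1/163)
       = 12062 · 5832/12062 = 5832.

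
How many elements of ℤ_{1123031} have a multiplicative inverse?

846720

1123031 = 7^2 * 13 * 41 * 43.
φ(1123031) = 1123031 · (1 − 1/7) · (1 − 1/13) · (1 − 1/41) · (1 − 1/43)
       = 1123031 · 120960/160433 = 846720.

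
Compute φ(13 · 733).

φ(13) = 13 − 1 = 12.
φ(733) = 733 − 1 = 732.
Since φ is multiplicative, φ(9529) = 12 · 732 = 8784.

8784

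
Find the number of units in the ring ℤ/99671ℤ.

Prime factorization: 99671 = 11 × 13 × 17 × 41.
φ(11) = 11 − 1 = 10.
φ(13) = 13 − 1 = 12.
φ(17) = 17 − 1 = 16.
φ(41) = 41 − 1 = 40.
φ(99671) = 10 × 12 × 16 × 40 = 76800.

76800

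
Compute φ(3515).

2592

Prime factorization: 3515 = 5 · 19 · 37.
φ(5) = 5 − 1 = 4.
φ(19) = 19 − 1 = 18.
φ(37) = 37 − 1 = 36.
Multiply: 4 · 18 · 36 = 2592.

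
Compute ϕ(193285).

Factor 193285: 193285 = 5 · 29 · 31 · 43.
φ(5) = 5 − 1 = 4.
φ(29) = 29 − 1 = 28.
φ(31) = 31 − 1 = 30.
φ(43) = 43 − 1 = 42.
Since φ is multiplicative, φ(193285) = 4 · 28 · 30 · 42 = 141120.

141120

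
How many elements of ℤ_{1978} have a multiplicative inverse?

1978 = 2 · 23 · 43.
φ(2) = 2 − 1 = 1.
φ(23) = 23 − 1 = 22.
φ(43) = 43 − 1 = 42.
Since φ is multiplicative, φ(1978) = 1 · 22 · 42 = 924.

924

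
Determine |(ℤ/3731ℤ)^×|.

First factor: 3731 = 7 * 13 * 41.
φ(7) = 7 − 1 = 6.
φ(13) = 13 − 1 = 12.
φ(41) = 41 − 1 = 40.
Since φ is multiplicative, φ(3731) = 6 · 12 · 40 = 2880.

2880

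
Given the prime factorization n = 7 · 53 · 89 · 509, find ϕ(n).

13947648

φ(7) = 7 − 1 = 6.
φ(53) = 53 − 1 = 52.
φ(89) = 89 − 1 = 88.
φ(509) = 509 − 1 = 508.
φ(16806671) = 6 × 52 × 88 × 508 = 13947648.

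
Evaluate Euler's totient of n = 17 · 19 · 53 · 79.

φ(1352401) = 1352401 · (1 − 1/17) · (1 − 1/19) · (1 − 1/53) · (1 − 1/79)
       = 1352401 · 1168128/1352401 = 1168128.

1168128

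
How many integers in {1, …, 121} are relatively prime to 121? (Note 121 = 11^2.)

φ(121) = 121 · (1 − 1/11)
       = 121 · 10/11 = 110.

110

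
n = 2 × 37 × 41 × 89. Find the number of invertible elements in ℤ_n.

φ(2) = 2 − 1 = 1.
φ(37) = 37 − 1 = 36.
φ(41) = 41 − 1 = 40.
φ(89) = 89 − 1 = 88.
Since φ is multiplicative, φ(270026) = 1 · 36 · 40 · 88 = 126720.

126720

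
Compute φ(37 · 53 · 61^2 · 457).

3124293120

φ(37) = 37 − 1 = 36.
φ(53) = 53 − 1 = 52.
φ(61^2) = 61^1·(61−1) = 61·60 = 3660.
φ(457) = 457 − 1 = 456.
φ(3334674617) = 36 × 52 × 3660 × 456 = 3124293120.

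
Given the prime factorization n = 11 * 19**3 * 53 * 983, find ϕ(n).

φ(11) = 11 − 1 = 10.
φ(19^3) = 19^2·(19−1) = 361·18 = 6498.
φ(53) = 53 − 1 = 52.
φ(983) = 983 − 1 = 982.
φ(3930817451) = 10 × 6498 × 52 × 982 = 3318138720.

3318138720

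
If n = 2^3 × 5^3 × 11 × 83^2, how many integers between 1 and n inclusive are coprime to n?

27224000

φ(2^3) = 2^2·(2−1) = 4·1 = 4.
φ(5^3) = 5^2·(5−1) = 25·4 = 100.
φ(11) = 11 − 1 = 10.
φ(83^2) = 83^2 − 83^1 = 6889 − 83 = 6806.
Multiply: 4 · 100 · 10 · 6806 = 27224000.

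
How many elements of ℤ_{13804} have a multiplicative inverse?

Factor 13804: 13804 = 2^2 * 7 * 17 * 29.
φ(2^2) = 2^1·(2−1) = 2·1 = 2.
φ(7) = 7 − 1 = 6.
φ(17) = 17 − 1 = 16.
φ(29) = 29 − 1 = 28.
Multiply: 2 · 6 · 16 · 28 = 5376.

5376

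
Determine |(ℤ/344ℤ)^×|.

168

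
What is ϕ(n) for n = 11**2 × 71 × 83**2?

52406200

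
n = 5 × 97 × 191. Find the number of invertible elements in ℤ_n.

φ(92635) = 92635 · (1 − 1/5) · (1 − 1/97) · (1 − 1/191)
       = 92635 · 72960/92635 = 72960.

72960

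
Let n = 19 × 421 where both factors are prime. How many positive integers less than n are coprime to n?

7560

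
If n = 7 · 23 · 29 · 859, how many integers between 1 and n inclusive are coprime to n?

3171168

φ(7) = 7 − 1 = 6.
φ(23) = 23 − 1 = 22.
φ(29) = 29 − 1 = 28.
φ(859) = 859 − 1 = 858.
φ(4010671) = 6 × 22 × 28 × 858 = 3171168.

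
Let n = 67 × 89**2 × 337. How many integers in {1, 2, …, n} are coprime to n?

173682432

φ(178848259) = 178848259 · (1 − 1/67) · (1 − 1/89) · (1 − 1/337)
       = 178848259 · 1951488/2009531 = 173682432.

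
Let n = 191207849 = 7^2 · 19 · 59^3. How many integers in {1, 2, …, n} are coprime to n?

152634888

φ(191207849) = 191207849 · (1 − 1/7) · (1 − 1/19) · (1 − 1/59)
       = 191207849 · 6264/7847 = 152634888.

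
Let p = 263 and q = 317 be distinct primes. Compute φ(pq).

82792

φ(pq) = (p−1)(q−1) = 262 · 316 = 82792.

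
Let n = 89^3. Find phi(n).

697048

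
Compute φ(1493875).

First factor: 1493875 = 5**3 * 17 * 19 * 37.
φ(5^3) = 5^2·(5−1) = 25·4 = 100.
φ(17) = 17 − 1 = 16.
φ(19) = 19 − 1 = 18.
φ(37) = 37 − 1 = 36.
Since φ is multiplicative, φ(1493875) = 100 · 16 · 18 · 36 = 1036800.

1036800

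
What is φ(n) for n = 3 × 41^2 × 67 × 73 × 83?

φ(2047220979) = 2047220979 · (1 − 1/3) · (1 − 1/41) · (1 − 1/67) · (1 − 1/73) · (1 − 1/83)
       = 2047220979 · 31173120/49932219 = 1278097920.

1278097920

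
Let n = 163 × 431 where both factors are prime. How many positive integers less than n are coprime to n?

69660

φ(70253) = 70253 · (1 − 1/163) · (1 − 1/431)
       = 70253 · 69660/70253 = 69660.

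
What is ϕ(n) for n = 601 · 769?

φ(462169) = 462169 · (1 − 1/601) · (1 − 1/769)
       = 462169 · 460800/462169 = 460800.

460800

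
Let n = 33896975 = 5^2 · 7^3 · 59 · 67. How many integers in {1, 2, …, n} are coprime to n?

22508640

φ(33896975) = 33896975 · (1 − 1/5) · (1 − 1/7) · (1 − 1/59) · (1 − 1/67)
       = 33896975 · 91872/138355 = 22508640.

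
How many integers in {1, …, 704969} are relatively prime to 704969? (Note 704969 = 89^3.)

697048

φ(89^3) = 89^2·(89−1) = 7921·88 = 697048.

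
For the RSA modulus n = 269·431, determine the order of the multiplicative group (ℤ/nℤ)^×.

φ(269) = 269 − 1 = 268.
φ(431) = 431 − 1 = 430.
Since φ is multiplicative, φ(115939) = 268 · 430 = 115240.

115240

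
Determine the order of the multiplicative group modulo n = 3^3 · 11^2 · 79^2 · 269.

3269803680

φ(5484734343) = 5484734343 · (1 − 1/3) · (1 − 1/11) · (1 − 1/79) · (1 − 1/269)
       = 5484734343 · 418080/701283 = 3269803680.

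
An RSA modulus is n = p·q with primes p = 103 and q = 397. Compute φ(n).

40392

φ(40891) = 40891 · (1 − 1/103) · (1 − 1/397)
       = 40891 · 40392/40891 = 40392.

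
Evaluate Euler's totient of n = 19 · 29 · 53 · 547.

14309568

φ(15974041) = 15974041 · (1 − 1/19) · (1 − 1/29) · (1 − 1/53) · (1 − 1/547)
       = 15974041 · 14309568/15974041 = 14309568.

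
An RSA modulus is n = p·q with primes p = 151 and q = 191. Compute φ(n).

28500

φ(pq) = (p−1)(q−1) = 150 · 190 = 28500.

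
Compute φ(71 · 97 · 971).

φ(71) = 71 − 1 = 70.
φ(97) = 97 − 1 = 96.
φ(971) = 971 − 1 = 970.
φ(6687277) = 70 × 96 × 970 = 6518400.

6518400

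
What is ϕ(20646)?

6480

Factor 20646: 20646 = 2 · 3**2 · 31 · 37.
φ(2) = 2 − 1 = 1.
φ(3^2) = 3^2 − 3^1 = 9 − 3 = 6.
φ(31) = 31 − 1 = 30.
φ(37) = 37 − 1 = 36.
Multiply: 1 · 6 · 30 · 36 = 6480.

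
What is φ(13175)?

First factor: 13175 = 5^2 * 17 * 31.
φ(5^2) = 5^2 − 5^1 = 25 − 5 = 20.
φ(17) = 17 − 1 = 16.
φ(31) = 31 − 1 = 30.
Multiply: 20 · 16 · 30 = 9600.

9600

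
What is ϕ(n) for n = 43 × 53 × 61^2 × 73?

575527680

φ(619051607) = 619051607 · (1 − 1/43) · (1 − 1/53) · (1 − 1/61) · (1 − 1/73)
       = 619051607 · 9434880/10148387 = 575527680.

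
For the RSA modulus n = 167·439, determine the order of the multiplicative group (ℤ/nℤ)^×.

φ(pq) = (p−1)(q−1) = 166 · 438 = 72708.

72708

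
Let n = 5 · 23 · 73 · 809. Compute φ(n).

5119488

φ(6791555) = 6791555 · (1 − 1/5) · (1 − 1/23) · (1 − 1/73) · (1 − 1/809)
       = 6791555 · 5119488/6791555 = 5119488.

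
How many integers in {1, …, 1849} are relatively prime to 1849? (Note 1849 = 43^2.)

φ(1849) = 1849 · (1 − 1/43)
       = 1849 · 42/43 = 1806.

1806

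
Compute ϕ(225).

120

Prime factorization: 225 = 3**2 × 5**2.
φ(3^2) = 3^1·(3−1) = 3·2 = 6.
φ(5^2) = 5^1·(5−1) = 5·4 = 20.
Since φ is multiplicative, φ(225) = 6 · 20 = 120.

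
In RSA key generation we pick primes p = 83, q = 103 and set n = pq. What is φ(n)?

8364

φ(n) = (p − 1)(q − 1) = (83−1)(103−1) = 82·102 = 8364.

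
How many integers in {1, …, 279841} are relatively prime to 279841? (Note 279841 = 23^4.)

267674

φ(23^4) = 23^4 − 23^3 = 279841 − 12167 = 267674.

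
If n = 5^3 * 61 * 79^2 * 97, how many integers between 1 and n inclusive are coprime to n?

3549312000

φ(4615999625) = 4615999625 · (1 − 1/5) · (1 − 1/61) · (1 − 1/79) · (1 − 1/97)
       = 4615999625 · 1797120/2337215 = 3549312000.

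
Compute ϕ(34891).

Prime factorization: 34891 = 23 × 37 × 41.
φ(34891) = 34891 · (1 − 1/23) · (1 − 1/37) · (1 − 1/41)
       = 34891 · 31680/34891 = 31680.

31680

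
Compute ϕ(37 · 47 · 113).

185472

φ(196507) = 196507 · (1 − 1/37) · (1 − 1/47) · (1 − 1/113)
       = 196507 · 185472/196507 = 185472.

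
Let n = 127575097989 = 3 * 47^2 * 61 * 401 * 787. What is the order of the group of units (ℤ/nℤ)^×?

81567936000

φ(3) = 3 − 1 = 2.
φ(47^2) = 47^2 − 47^1 = 2209 − 47 = 2162.
φ(61) = 61 − 1 = 60.
φ(401) = 401 − 1 = 400.
φ(787) = 787 − 1 = 786.
φ(127575097989) = 2 × 2162 × 60 × 400 × 786 = 81567936000.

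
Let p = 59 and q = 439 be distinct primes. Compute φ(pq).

25404

For distinct primes, φ(pq) = (p−1)(q−1) = 58 × 438 = 25404.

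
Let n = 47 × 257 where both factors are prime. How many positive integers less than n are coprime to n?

For distinct primes, φ(pq) = (p−1)(q−1) = 46 × 256 = 11776.

11776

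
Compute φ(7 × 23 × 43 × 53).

288288

φ(7) = 7 − 1 = 6.
φ(23) = 23 − 1 = 22.
φ(43) = 43 − 1 = 42.
φ(53) = 53 − 1 = 52.
Multiply: 6 · 22 · 42 · 52 = 288288.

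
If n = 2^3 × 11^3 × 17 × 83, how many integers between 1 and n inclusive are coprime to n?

φ(2^3) = 2^2·(2−1) = 4·1 = 4.
φ(11^3) = 11^2·(11−1) = 121·10 = 1210.
φ(17) = 17 − 1 = 16.
φ(83) = 83 − 1 = 82.
Since φ is multiplicative, φ(15024328) = 4 · 1210 · 16 · 82 = 6350080.

6350080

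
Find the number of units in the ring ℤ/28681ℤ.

28681 = 23 * 29 * 43.
φ(23) = 23 − 1 = 22.
φ(29) = 29 − 1 = 28.
φ(43) = 43 − 1 = 42.
Multiply: 22 · 28 · 42 = 25872.

25872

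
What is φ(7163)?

6048

First factor: 7163 = 13 * 19 * 29.
φ(13) = 13 − 1 = 12.
φ(19) = 19 − 1 = 18.
φ(29) = 29 − 1 = 28.
Multiply: 12 · 18 · 28 = 6048.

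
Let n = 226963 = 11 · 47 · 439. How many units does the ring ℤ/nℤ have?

201480

φ(11) = 11 − 1 = 10.
φ(47) = 47 − 1 = 46.
φ(439) = 439 − 1 = 438.
Since φ is multiplicative, φ(226963) = 10 · 46 · 438 = 201480.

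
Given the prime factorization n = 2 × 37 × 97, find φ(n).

φ(7178) = 7178 · (1 − 1/2) · (1 − 1/37) · (1 − 1/97)
       = 7178 · 3456/7178 = 3456.

3456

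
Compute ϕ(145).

112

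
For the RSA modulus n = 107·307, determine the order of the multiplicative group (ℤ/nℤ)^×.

φ(pq) = (p−1)(q−1) = 106 · 306 = 32436.

32436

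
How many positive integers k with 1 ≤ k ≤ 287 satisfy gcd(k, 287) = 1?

240

287 = 7 × 41.
φ(287) = 287 · (1 − 1/7) · (1 − 1/41)
       = 287 · 240/287 = 240.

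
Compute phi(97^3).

φ(912673) = 912673 · (1 − 1/97)
       = 912673 · 96/97 = 903264.

903264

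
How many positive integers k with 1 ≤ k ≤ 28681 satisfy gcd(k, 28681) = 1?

First factor: 28681 = 23 · 29 · 43.
φ(28681) = 28681 · (1 − 1/23) · (1 − 1/29) · (1 − 1/43)
       = 28681 · 25872/28681 = 25872.

25872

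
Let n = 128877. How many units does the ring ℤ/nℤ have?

65664

128877 = 3 · 7 · 17 · 19**2.
φ(128877) = 128877 · (1 − 1/3) · (1 − 1/7) · (1 − 1/17) · (1 − 1/19)
       = 128877 · 3456/6783 = 65664.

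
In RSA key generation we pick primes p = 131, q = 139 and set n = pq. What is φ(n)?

17940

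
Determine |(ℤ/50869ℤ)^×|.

Factor 50869: 50869 = 7 · 13**2 · 43.
φ(7) = 7 − 1 = 6.
φ(13^2) = 13^2 − 13^1 = 169 − 13 = 156.
φ(43) = 43 − 1 = 42.
Since φ is multiplicative, φ(50869) = 6 · 156 · 42 = 39312.

39312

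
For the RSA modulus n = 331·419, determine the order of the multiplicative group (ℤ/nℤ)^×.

φ(n) = (p − 1)(q − 1) = (331−1)(419−1) = 330·418 = 137940.

137940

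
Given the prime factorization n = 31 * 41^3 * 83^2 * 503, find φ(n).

6891989726400

φ(7403506019017) = 7403506019017 · (1 − 1/31) · (1 − 1/41) · (1 − 1/83) · (1 − 1/503)
       = 7403506019017 · 49396800/53062979 = 6891989726400.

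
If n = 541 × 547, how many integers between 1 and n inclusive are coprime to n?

294840

φ(541) = 541 − 1 = 540.
φ(547) = 547 − 1 = 546.
Multiply: 540 · 546 = 294840.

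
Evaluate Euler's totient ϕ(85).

64

First factor: 85 = 5 × 17.
φ(5) = 5 − 1 = 4.
φ(17) = 17 − 1 = 16.
φ(85) = 4 × 16 = 64.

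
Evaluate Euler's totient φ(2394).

Prime factorization: 2394 = 2 * 3^2 * 7 * 19.
φ(2394) = 2394 · (1 − 1/2) · (1 − 1/3) · (1 − 1/7) · (1 − 1/19)
       = 2394 · 216/798 = 648.

648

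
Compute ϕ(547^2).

φ(547^2) = 547^1·(547−1) = 547·546 = 298662.

298662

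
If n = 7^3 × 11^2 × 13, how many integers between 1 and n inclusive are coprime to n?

φ(7^3) = 7^2·(7−1) = 49·6 = 294.
φ(11^2) = 11^2 − 11^1 = 121 − 11 = 110.
φ(13) = 13 − 1 = 12.
φ(539539) = 294 × 110 × 12 = 388080.

388080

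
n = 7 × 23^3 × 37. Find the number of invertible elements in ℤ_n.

φ(3151253) = 3151253 · (1 − 1/7) · (1 − 1/23) · (1 − 1/37)
       = 3151253 · 4752/5957 = 2513808.

2513808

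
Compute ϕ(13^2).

φ(169) = 169 · (1 − 1/13)
       = 169 · 12/13 = 156.

156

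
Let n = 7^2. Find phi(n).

φ(7^2) = 7^2 − 7^1 = 49 − 7 = 42.

42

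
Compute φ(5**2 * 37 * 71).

50400

φ(65675) = 65675 · (1 − 1/5) · (1 − 1/37) · (1 − 1/71)
       = 65675 · 10080/13135 = 50400.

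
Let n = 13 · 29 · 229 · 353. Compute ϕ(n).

φ(13) = 13 − 1 = 12.
φ(29) = 29 − 1 = 28.
φ(229) = 229 − 1 = 228.
φ(353) = 353 − 1 = 352.
Multiply: 12 · 28 · 228 · 352 = 26966016.

26966016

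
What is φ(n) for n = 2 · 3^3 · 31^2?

φ(2) = 2 − 1 = 1.
φ(3^3) = 3^3 − 3^2 = 27 − 9 = 18.
φ(31^2) = 31^2 − 31^1 = 961 − 31 = 930.
φ(51894) = 1 × 18 × 930 = 16740.

16740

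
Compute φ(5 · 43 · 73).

φ(5) = 5 − 1 = 4.
φ(43) = 43 − 1 = 42.
φ(73) = 73 − 1 = 72.
φ(15695) = 4 × 42 × 72 = 12096.

12096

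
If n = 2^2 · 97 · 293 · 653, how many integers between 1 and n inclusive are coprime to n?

36553728

φ(2^2) = 2^1·(2−1) = 2·1 = 2.
φ(97) = 97 − 1 = 96.
φ(293) = 293 − 1 = 292.
φ(653) = 653 − 1 = 652.
Multiply: 2 · 96 · 292 · 652 = 36553728.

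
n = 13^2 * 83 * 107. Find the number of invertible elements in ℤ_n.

φ(1500889) = 1500889 · (1 − 1/13) · (1 − 1/83) · (1 − 1/107)
       = 1500889 · 104304/115453 = 1355952.

1355952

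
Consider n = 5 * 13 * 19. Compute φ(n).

864

φ(5) = 5 − 1 = 4.
φ(13) = 13 − 1 = 12.
φ(19) = 19 − 1 = 18.
Since φ is multiplicative, φ(1235) = 4 · 12 · 18 = 864.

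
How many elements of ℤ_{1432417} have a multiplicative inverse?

1108800

1432417 = 7**2 · 23 · 31 · 41.
φ(1432417) = 1432417 · (1 − 1/7) · (1 − 1/23) · (1 − 1/31) · (1 − 1/41)
       = 1432417 · 158400/204631 = 1108800.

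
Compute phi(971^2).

φ(971^2) = 971^2 − 971^1 = 942841 − 971 = 941870.

941870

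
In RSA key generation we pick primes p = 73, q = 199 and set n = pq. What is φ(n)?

φ(pq) = (p−1)(q−1) = 72 · 198 = 14256.

14256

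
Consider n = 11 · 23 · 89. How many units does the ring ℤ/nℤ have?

φ(11) = 11 − 1 = 10.
φ(23) = 23 − 1 = 22.
φ(89) = 89 − 1 = 88.
Since φ is multiplicative, φ(22517) = 10 · 22 · 88 = 19360.

19360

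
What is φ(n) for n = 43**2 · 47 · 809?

67125408

φ(70304527) = 70304527 · (1 − 1/43) · (1 − 1/47) · (1 − 1/809)
       = 70304527 · 1561056/1634989 = 67125408.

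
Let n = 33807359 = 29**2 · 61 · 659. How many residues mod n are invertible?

φ(29^2) = 29^1·(29−1) = 29·28 = 812.
φ(61) = 61 − 1 = 60.
φ(659) = 659 − 1 = 658.
φ(33807359) = 812 × 60 × 658 = 32057760.

32057760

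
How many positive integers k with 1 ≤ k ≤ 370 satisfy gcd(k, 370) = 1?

370 = 2 × 5 × 37.
φ(2) = 2 − 1 = 1.
φ(5) = 5 − 1 = 4.
φ(37) = 37 − 1 = 36.
Since φ is multiplicative, φ(370) = 1 · 4 · 36 = 144.

144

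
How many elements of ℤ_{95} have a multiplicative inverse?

72

Factor 95: 95 = 5 × 19.
φ(5) = 5 − 1 = 4.
φ(19) = 19 − 1 = 18.
Since φ is multiplicative, φ(95) = 4 · 18 = 72.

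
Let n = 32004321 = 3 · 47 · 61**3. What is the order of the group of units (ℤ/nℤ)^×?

φ(3) = 3 − 1 = 2.
φ(47) = 47 − 1 = 46.
φ(61^3) = 61^3 − 61^2 = 226981 − 3721 = 223260.
Multiply: 2 · 46 · 223260 = 20539920.

20539920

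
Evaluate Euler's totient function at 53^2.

2756

φ(53^2) = 53^1·(53−1) = 53·52 = 2756.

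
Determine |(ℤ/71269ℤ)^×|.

Factor 71269: 71269 = 11^2 · 19 · 31.
φ(71269) = 71269 · (1 − 1/11) · (1 − 1/19) · (1 − 1/31)
       = 71269 · 5400/6479 = 59400.

59400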